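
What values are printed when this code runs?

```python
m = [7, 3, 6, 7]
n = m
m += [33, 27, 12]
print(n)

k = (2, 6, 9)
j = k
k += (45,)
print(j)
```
[7, 3, 6, 7, 33, 27, 12]
(2, 6, 9)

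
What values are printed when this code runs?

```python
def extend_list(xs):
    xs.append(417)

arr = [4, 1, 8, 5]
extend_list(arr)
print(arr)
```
[4, 1, 8, 5, 417]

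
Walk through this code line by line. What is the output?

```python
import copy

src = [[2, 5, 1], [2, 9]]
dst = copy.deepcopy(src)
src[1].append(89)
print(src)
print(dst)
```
[[2, 5, 1], [2, 9, 89]]
[[2, 5, 1], [2, 9]]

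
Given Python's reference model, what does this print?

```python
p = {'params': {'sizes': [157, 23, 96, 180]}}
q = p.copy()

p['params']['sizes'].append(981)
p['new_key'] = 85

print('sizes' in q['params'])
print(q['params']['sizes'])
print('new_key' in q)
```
True
[157, 23, 96, 180, 981]
False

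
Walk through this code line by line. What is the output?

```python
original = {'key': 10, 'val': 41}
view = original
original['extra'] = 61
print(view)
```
{'key': 10, 'val': 41, 'extra': 61}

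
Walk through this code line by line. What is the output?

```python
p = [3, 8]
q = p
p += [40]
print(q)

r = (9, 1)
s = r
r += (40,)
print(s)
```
[3, 8, 40]
(9, 1)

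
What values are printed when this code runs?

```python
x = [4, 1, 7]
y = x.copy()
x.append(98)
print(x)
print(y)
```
[4, 1, 7, 98]
[4, 1, 7]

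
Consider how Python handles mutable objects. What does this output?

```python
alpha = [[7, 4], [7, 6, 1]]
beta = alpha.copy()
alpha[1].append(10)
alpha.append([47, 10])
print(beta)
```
[[7, 4], [7, 6, 1, 10]]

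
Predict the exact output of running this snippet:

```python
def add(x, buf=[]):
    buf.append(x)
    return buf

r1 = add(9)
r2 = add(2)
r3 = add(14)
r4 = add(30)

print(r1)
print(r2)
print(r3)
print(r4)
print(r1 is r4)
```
[9, 2, 14, 30]
[9, 2, 14, 30]
[9, 2, 14, 30]
[9, 2, 14, 30]
True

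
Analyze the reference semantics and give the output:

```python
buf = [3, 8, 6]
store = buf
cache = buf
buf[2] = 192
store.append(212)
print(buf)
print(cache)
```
[3, 8, 192, 212]
[3, 8, 192, 212]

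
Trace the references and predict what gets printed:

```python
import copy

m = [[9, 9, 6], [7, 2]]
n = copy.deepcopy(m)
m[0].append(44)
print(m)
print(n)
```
[[9, 9, 6, 44], [7, 2]]
[[9, 9, 6], [7, 2]]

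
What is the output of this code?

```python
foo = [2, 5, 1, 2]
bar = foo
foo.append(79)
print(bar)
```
[2, 5, 1, 2, 79]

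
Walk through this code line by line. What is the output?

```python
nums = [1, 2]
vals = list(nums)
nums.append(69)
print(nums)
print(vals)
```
[1, 2, 69]
[1, 2]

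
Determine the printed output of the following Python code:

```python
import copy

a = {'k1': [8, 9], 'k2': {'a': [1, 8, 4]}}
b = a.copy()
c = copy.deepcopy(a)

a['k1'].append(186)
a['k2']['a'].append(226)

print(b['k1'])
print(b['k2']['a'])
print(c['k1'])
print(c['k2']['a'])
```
[8, 9, 186]
[1, 8, 4, 226]
[8, 9]
[1, 8, 4]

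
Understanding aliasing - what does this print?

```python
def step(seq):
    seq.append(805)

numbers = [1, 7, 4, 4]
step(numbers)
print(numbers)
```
[1, 7, 4, 4, 805]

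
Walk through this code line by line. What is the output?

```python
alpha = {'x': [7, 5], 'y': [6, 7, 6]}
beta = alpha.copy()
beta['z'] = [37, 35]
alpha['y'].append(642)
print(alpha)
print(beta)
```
{'x': [7, 5], 'y': [6, 7, 6, 642]}
{'x': [7, 5], 'y': [6, 7, 6, 642], 'z': [37, 35]}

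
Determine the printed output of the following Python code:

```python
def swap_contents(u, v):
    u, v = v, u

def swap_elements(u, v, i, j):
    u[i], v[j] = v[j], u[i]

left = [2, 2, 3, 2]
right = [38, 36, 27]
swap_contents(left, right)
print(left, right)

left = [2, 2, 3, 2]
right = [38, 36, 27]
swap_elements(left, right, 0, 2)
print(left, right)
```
[2, 2, 3, 2] [38, 36, 27]
[27, 2, 3, 2] [38, 36, 2]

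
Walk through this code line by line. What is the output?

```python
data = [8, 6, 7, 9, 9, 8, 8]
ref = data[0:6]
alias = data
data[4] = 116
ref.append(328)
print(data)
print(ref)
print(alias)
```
[8, 6, 7, 9, 116, 8, 8]
[8, 6, 7, 9, 9, 8, 328]
[8, 6, 7, 9, 116, 8, 8]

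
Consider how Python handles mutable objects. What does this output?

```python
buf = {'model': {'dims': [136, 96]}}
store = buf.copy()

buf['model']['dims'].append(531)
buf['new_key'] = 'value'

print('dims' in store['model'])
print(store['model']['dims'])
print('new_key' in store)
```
True
[136, 96, 531]
False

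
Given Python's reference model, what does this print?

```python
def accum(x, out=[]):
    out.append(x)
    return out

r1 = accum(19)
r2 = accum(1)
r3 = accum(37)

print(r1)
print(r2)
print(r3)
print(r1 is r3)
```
[19, 1, 37]
[19, 1, 37]
[19, 1, 37]
True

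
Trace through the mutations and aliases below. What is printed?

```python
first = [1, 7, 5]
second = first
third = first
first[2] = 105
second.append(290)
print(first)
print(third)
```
[1, 7, 105, 290]
[1, 7, 105, 290]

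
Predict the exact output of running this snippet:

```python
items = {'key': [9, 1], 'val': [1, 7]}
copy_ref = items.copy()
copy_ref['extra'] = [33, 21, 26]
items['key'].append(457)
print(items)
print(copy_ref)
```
{'key': [9, 1, 457], 'val': [1, 7]}
{'key': [9, 1, 457], 'val': [1, 7], 'extra': [33, 21, 26]}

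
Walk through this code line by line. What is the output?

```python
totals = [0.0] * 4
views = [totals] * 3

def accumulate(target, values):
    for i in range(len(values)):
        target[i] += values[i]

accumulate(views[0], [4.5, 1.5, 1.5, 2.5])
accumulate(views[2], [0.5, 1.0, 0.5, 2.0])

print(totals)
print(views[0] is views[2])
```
[5.0, 2.5, 2.0, 4.5]
True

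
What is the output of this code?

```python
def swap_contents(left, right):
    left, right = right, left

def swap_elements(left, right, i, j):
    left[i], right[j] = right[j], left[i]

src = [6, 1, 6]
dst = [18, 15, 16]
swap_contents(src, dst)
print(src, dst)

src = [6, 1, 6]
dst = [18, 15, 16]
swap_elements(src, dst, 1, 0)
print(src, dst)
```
[6, 1, 6] [18, 15, 16]
[6, 18, 6] [1, 15, 16]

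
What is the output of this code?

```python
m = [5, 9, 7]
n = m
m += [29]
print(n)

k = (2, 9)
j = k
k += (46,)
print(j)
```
[5, 9, 7, 29]
(2, 9)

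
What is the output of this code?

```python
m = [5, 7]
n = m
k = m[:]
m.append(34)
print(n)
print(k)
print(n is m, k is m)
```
[5, 7, 34]
[5, 7]
True False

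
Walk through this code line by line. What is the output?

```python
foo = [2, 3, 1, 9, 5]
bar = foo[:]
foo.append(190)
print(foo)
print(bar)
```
[2, 3, 1, 9, 5, 190]
[2, 3, 1, 9, 5]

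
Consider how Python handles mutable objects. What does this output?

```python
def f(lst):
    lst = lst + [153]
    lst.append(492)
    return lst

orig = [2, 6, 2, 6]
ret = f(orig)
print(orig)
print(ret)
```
[2, 6, 2, 6]
[2, 6, 2, 6, 153, 492]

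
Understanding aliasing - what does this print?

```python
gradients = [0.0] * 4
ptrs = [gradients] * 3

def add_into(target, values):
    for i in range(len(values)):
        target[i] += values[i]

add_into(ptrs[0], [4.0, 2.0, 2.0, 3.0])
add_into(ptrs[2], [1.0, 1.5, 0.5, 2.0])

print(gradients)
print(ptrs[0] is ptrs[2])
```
[5.0, 3.5, 2.5, 5.0]
True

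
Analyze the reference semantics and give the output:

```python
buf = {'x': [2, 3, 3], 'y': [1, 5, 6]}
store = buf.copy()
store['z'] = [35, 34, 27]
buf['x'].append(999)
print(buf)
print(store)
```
{'x': [2, 3, 3, 999], 'y': [1, 5, 6]}
{'x': [2, 3, 3, 999], 'y': [1, 5, 6], 'z': [35, 34, 27]}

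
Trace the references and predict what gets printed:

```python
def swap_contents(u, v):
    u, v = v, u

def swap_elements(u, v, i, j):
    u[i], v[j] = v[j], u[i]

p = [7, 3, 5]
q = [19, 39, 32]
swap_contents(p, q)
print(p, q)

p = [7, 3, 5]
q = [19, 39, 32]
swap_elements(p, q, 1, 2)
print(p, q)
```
[7, 3, 5] [19, 39, 32]
[7, 32, 5] [19, 39, 3]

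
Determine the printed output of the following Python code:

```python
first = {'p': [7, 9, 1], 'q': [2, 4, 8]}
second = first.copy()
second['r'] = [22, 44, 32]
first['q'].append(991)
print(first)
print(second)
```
{'p': [7, 9, 1], 'q': [2, 4, 8, 991]}
{'p': [7, 9, 1], 'q': [2, 4, 8, 991], 'r': [22, 44, 32]}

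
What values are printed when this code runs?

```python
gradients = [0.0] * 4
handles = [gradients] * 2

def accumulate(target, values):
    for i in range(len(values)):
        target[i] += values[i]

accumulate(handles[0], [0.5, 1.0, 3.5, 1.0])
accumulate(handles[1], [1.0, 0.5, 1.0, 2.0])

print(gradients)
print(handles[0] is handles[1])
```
[1.5, 1.5, 4.5, 3.0]
True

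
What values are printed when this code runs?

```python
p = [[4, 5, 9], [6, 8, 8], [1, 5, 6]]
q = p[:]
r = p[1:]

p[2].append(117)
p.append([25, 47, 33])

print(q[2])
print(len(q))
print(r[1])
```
[1, 5, 6, 117]
3
[1, 5, 6, 117]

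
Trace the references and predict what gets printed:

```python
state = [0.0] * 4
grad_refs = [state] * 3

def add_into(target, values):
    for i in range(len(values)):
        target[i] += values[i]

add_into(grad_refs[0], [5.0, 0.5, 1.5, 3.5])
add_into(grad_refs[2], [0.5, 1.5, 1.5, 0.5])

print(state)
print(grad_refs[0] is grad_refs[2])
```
[5.5, 2.0, 3.0, 4.0]
True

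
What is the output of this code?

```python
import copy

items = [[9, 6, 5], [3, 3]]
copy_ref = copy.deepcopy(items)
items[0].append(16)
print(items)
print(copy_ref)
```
[[9, 6, 5, 16], [3, 3]]
[[9, 6, 5], [3, 3]]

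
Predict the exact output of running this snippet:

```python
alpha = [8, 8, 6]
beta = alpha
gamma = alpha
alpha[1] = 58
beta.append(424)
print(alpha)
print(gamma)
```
[8, 58, 6, 424]
[8, 58, 6, 424]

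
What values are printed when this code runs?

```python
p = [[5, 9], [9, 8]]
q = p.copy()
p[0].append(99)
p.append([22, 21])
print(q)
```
[[5, 9, 99], [9, 8]]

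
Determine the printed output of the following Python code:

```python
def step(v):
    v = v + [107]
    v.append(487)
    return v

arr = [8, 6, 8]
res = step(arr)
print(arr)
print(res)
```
[8, 6, 8]
[8, 6, 8, 107, 487]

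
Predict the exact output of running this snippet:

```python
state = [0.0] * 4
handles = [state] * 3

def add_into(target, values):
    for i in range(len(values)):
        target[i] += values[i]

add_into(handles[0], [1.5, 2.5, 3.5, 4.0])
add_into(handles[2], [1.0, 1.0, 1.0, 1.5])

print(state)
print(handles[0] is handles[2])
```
[2.5, 3.5, 4.5, 5.5]
True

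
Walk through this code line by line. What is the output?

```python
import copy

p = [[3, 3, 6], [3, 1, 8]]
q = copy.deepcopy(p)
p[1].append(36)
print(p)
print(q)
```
[[3, 3, 6], [3, 1, 8, 36]]
[[3, 3, 6], [3, 1, 8]]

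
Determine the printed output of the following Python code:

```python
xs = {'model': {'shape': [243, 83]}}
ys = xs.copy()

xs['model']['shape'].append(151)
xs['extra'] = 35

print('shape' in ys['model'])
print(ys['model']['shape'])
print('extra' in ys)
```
True
[243, 83, 151]
False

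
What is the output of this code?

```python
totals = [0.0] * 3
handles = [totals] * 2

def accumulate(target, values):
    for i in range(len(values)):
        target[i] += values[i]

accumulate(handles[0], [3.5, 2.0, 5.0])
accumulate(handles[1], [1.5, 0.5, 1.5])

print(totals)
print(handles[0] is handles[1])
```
[5.0, 2.5, 6.5]
True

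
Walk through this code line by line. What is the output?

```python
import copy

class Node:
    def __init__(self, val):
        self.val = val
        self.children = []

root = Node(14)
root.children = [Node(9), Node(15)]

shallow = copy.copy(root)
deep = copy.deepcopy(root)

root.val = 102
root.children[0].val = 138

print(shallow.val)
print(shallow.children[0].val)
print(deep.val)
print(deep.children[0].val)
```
14
138
14
9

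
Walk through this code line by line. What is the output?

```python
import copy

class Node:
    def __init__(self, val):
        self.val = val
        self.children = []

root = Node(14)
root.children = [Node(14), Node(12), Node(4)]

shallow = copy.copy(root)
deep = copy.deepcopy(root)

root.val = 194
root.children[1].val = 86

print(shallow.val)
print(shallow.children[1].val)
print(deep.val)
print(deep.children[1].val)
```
14
86
14
12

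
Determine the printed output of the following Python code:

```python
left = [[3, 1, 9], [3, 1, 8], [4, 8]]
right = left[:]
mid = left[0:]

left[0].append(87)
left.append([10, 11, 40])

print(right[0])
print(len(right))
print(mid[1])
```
[3, 1, 9, 87]
3
[3, 1, 8]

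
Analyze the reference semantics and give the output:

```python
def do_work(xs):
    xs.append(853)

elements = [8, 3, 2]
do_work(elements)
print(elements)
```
[8, 3, 2, 853]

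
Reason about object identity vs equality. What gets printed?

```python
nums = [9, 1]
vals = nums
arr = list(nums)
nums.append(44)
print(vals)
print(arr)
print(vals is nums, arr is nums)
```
[9, 1, 44]
[9, 1]
True False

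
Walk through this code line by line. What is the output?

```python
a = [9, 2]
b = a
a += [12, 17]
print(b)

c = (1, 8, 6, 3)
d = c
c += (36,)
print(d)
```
[9, 2, 12, 17]
(1, 8, 6, 3)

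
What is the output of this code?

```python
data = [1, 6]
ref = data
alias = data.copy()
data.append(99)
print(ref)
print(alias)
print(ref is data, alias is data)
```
[1, 6, 99]
[1, 6]
True False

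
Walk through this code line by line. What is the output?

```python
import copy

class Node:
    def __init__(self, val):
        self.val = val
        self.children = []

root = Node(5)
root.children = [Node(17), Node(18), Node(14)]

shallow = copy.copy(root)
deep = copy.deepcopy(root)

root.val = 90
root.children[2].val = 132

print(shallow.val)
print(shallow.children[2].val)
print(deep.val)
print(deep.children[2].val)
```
5
132
5
14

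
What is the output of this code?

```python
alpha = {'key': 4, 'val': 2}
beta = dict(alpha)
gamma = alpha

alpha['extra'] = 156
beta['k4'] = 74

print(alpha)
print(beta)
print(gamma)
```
{'key': 4, 'val': 2, 'extra': 156}
{'key': 4, 'val': 2, 'k4': 74}
{'key': 4, 'val': 2, 'extra': 156}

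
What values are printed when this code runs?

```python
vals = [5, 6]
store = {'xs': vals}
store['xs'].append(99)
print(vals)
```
[5, 6, 99]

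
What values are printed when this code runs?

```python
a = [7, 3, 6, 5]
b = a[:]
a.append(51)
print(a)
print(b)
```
[7, 3, 6, 5, 51]
[7, 3, 6, 5]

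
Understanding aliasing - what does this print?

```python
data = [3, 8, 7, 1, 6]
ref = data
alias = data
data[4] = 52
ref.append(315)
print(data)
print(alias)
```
[3, 8, 7, 1, 52, 315]
[3, 8, 7, 1, 52, 315]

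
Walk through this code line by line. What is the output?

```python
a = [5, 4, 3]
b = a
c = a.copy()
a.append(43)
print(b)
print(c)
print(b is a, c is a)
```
[5, 4, 3, 43]
[5, 4, 3]
True False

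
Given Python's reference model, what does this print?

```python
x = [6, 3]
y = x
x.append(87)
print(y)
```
[6, 3, 87]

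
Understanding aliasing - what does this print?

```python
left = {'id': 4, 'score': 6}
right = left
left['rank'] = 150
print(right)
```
{'id': 4, 'score': 6, 'rank': 150}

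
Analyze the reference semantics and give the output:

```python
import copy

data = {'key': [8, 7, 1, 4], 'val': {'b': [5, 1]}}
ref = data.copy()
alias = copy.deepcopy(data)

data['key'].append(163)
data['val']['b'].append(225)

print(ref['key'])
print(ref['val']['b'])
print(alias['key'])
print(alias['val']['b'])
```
[8, 7, 1, 4, 163]
[5, 1, 225]
[8, 7, 1, 4]
[5, 1]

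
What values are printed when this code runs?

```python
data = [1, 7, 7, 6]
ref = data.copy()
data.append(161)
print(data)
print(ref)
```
[1, 7, 7, 6, 161]
[1, 7, 7, 6]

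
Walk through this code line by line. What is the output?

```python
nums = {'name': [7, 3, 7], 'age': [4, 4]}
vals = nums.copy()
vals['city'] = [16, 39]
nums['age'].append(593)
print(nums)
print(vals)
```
{'name': [7, 3, 7], 'age': [4, 4, 593]}
{'name': [7, 3, 7], 'age': [4, 4, 593], 'city': [16, 39]}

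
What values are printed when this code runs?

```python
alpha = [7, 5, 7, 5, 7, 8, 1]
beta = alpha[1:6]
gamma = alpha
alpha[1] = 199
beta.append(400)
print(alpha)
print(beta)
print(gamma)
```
[7, 199, 7, 5, 7, 8, 1]
[5, 7, 5, 7, 8, 400]
[7, 199, 7, 5, 7, 8, 1]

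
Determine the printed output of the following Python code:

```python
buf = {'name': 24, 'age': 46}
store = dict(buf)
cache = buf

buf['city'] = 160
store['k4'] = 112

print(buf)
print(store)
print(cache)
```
{'name': 24, 'age': 46, 'city': 160}
{'name': 24, 'age': 46, 'k4': 112}
{'name': 24, 'age': 46, 'city': 160}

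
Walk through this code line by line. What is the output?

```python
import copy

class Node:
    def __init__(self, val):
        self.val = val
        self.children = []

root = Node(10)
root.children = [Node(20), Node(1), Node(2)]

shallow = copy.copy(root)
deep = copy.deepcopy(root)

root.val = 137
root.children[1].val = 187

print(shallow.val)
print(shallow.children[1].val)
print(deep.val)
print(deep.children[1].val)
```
10
187
10
1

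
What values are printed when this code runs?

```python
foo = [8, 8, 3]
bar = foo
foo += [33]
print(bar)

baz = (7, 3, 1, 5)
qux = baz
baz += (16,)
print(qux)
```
[8, 8, 3, 33]
(7, 3, 1, 5)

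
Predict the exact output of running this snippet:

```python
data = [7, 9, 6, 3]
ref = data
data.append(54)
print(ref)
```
[7, 9, 6, 3, 54]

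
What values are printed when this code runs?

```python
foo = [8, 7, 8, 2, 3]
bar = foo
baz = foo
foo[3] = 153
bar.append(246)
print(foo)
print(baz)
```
[8, 7, 8, 153, 3, 246]
[8, 7, 8, 153, 3, 246]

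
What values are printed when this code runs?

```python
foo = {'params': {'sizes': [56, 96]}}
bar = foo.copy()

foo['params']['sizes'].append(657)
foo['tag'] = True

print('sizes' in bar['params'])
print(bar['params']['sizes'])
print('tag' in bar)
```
True
[56, 96, 657]
False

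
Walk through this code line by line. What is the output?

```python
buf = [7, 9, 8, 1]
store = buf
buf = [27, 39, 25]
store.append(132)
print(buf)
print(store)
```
[27, 39, 25]
[7, 9, 8, 1, 132]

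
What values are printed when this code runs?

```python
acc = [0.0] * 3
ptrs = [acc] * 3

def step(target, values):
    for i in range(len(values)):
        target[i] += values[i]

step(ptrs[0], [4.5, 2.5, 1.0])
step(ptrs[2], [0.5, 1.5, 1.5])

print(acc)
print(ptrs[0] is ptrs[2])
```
[5.0, 4.0, 2.5]
True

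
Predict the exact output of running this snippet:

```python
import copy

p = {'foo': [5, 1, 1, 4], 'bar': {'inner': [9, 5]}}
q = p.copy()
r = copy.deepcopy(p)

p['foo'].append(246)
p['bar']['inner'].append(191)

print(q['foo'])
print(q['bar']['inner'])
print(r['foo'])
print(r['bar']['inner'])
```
[5, 1, 1, 4, 246]
[9, 5, 191]
[5, 1, 1, 4]
[9, 5]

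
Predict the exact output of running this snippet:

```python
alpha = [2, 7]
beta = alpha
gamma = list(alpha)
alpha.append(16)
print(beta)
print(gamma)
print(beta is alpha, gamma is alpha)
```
[2, 7, 16]
[2, 7]
True False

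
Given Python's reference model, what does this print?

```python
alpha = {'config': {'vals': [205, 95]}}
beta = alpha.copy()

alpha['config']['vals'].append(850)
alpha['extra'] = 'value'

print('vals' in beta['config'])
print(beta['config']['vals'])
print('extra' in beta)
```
True
[205, 95, 850]
False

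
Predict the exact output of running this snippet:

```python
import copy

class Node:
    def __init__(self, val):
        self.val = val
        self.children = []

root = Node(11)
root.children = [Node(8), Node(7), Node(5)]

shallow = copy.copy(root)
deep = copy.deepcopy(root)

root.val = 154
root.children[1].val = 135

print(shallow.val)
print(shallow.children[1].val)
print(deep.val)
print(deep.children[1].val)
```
11
135
11
7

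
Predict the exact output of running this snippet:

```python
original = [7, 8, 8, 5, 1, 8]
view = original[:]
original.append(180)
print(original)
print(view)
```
[7, 8, 8, 5, 1, 8, 180]
[7, 8, 8, 5, 1, 8]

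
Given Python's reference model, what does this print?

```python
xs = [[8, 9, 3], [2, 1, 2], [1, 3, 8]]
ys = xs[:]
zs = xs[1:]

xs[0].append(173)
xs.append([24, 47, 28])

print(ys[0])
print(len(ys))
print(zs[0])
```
[8, 9, 3, 173]
3
[2, 1, 2]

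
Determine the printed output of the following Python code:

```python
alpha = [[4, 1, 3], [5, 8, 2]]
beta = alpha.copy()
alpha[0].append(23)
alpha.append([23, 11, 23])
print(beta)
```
[[4, 1, 3, 23], [5, 8, 2]]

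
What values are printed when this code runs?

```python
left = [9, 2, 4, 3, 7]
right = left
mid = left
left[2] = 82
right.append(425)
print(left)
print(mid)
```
[9, 2, 82, 3, 7, 425]
[9, 2, 82, 3, 7, 425]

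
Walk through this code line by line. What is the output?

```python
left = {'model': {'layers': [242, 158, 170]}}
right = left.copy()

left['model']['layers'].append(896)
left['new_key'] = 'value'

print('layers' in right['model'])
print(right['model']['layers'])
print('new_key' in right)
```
True
[242, 158, 170, 896]
False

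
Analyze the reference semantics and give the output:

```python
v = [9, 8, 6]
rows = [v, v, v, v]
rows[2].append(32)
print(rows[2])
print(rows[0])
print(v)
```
[9, 8, 6, 32]
[9, 8, 6, 32]
[9, 8, 6, 32]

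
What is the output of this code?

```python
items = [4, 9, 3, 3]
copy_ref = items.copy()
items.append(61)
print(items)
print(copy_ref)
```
[4, 9, 3, 3, 61]
[4, 9, 3, 3]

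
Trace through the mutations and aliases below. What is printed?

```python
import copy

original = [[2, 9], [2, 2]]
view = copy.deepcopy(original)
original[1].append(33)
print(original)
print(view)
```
[[2, 9], [2, 2, 33]]
[[2, 9], [2, 2]]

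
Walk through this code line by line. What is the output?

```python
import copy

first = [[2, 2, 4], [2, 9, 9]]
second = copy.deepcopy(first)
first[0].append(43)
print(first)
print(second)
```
[[2, 2, 4, 43], [2, 9, 9]]
[[2, 2, 4], [2, 9, 9]]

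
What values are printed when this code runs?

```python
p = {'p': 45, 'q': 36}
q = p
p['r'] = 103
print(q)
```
{'p': 45, 'q': 36, 'r': 103}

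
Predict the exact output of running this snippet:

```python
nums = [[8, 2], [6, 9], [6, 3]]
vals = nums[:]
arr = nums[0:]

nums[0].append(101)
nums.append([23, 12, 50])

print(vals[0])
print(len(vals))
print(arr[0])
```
[8, 2, 101]
3
[8, 2, 101]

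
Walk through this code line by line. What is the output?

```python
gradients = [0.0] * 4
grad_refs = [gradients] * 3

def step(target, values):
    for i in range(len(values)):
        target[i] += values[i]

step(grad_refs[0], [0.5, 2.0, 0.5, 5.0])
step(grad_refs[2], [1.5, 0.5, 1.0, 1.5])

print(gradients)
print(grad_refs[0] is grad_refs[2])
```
[2.0, 2.5, 1.5, 6.5]
True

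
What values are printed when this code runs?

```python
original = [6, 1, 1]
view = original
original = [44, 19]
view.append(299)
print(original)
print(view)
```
[44, 19]
[6, 1, 1, 299]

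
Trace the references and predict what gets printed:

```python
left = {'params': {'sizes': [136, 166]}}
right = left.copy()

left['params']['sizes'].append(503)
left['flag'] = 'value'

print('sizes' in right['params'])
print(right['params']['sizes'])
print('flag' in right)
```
True
[136, 166, 503]
False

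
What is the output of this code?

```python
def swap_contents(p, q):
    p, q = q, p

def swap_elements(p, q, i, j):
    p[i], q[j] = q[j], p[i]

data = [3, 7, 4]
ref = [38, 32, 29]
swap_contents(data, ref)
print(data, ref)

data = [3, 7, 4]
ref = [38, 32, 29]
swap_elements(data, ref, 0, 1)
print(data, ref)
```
[3, 7, 4] [38, 32, 29]
[32, 7, 4] [38, 3, 29]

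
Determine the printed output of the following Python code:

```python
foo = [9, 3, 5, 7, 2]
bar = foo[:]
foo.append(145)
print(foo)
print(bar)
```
[9, 3, 5, 7, 2, 145]
[9, 3, 5, 7, 2]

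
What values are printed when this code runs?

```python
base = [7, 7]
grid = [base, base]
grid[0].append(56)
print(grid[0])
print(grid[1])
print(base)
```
[7, 7, 56]
[7, 7, 56]
[7, 7, 56]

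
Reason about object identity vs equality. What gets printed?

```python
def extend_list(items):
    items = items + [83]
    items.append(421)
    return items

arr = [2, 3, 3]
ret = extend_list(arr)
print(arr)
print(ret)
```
[2, 3, 3]
[2, 3, 3, 83, 421]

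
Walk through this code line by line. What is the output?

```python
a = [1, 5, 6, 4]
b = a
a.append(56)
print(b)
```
[1, 5, 6, 4, 56]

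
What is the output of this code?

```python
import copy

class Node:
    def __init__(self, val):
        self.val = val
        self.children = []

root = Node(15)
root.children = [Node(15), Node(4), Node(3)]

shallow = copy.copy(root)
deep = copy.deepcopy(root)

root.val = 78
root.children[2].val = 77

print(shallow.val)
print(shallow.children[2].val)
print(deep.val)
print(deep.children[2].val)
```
15
77
15
3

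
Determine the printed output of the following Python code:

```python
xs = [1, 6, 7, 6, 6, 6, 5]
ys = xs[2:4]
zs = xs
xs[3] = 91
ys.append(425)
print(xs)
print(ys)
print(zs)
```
[1, 6, 7, 91, 6, 6, 5]
[7, 6, 425]
[1, 6, 7, 91, 6, 6, 5]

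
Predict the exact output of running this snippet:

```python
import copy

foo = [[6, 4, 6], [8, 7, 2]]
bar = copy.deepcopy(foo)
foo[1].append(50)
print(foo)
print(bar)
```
[[6, 4, 6], [8, 7, 2, 50]]
[[6, 4, 6], [8, 7, 2]]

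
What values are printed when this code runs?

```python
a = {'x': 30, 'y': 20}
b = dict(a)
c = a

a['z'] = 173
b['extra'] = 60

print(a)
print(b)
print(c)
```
{'x': 30, 'y': 20, 'z': 173}
{'x': 30, 'y': 20, 'extra': 60}
{'x': 30, 'y': 20, 'z': 173}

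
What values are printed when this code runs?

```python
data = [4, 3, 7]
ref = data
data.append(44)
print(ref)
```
[4, 3, 7, 44]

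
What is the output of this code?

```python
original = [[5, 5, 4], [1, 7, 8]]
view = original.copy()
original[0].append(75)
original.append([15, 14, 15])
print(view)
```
[[5, 5, 4, 75], [1, 7, 8]]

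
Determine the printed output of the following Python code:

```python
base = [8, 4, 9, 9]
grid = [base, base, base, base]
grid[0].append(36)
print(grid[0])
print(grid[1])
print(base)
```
[8, 4, 9, 9, 36]
[8, 4, 9, 9, 36]
[8, 4, 9, 9, 36]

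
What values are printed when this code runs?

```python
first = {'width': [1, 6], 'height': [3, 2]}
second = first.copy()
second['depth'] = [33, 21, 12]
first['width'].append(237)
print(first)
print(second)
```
{'width': [1, 6, 237], 'height': [3, 2]}
{'width': [1, 6, 237], 'height': [3, 2], 'depth': [33, 21, 12]}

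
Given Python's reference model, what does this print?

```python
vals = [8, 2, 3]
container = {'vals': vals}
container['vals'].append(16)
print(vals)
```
[8, 2, 3, 16]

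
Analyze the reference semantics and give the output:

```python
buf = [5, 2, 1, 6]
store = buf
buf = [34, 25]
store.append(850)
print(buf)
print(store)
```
[34, 25]
[5, 2, 1, 6, 850]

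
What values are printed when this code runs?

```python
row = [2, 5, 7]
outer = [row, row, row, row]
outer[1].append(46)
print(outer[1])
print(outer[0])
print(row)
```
[2, 5, 7, 46]
[2, 5, 7, 46]
[2, 5, 7, 46]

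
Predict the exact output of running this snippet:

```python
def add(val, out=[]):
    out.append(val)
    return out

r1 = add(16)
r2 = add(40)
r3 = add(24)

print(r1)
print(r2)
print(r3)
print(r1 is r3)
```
[16, 40, 24]
[16, 40, 24]
[16, 40, 24]
True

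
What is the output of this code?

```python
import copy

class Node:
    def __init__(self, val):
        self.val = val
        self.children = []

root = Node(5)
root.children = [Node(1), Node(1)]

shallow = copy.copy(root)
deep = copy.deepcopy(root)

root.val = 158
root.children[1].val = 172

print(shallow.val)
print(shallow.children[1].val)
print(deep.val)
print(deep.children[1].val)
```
5
172
5
1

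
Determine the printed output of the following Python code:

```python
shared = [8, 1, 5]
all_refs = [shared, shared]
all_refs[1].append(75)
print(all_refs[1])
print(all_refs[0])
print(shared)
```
[8, 1, 5, 75]
[8, 1, 5, 75]
[8, 1, 5, 75]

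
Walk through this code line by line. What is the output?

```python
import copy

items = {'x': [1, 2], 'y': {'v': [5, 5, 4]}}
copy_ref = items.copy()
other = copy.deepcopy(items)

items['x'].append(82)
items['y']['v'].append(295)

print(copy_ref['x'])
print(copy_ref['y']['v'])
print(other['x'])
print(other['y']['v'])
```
[1, 2, 82]
[5, 5, 4, 295]
[1, 2]
[5, 5, 4]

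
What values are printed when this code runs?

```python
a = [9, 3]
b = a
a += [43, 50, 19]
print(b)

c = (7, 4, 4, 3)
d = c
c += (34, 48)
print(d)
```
[9, 3, 43, 50, 19]
(7, 4, 4, 3)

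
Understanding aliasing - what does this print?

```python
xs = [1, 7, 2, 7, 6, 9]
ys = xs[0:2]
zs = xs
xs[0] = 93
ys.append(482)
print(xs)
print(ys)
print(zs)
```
[93, 7, 2, 7, 6, 9]
[1, 7, 482]
[93, 7, 2, 7, 6, 9]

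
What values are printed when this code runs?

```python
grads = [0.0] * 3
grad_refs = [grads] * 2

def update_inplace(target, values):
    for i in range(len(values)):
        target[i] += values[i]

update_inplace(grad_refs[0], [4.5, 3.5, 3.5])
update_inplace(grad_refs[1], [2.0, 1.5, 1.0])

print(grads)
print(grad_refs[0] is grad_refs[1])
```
[6.5, 5.0, 4.5]
True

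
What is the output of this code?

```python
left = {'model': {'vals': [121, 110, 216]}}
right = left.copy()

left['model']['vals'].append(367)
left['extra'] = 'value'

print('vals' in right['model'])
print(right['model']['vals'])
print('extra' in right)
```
True
[121, 110, 216, 367]
False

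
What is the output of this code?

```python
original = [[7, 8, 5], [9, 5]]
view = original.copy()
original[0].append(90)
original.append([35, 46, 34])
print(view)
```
[[7, 8, 5, 90], [9, 5]]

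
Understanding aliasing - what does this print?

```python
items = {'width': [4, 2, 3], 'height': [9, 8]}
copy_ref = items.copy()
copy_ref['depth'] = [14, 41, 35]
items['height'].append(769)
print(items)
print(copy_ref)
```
{'width': [4, 2, 3], 'height': [9, 8, 769]}
{'width': [4, 2, 3], 'height': [9, 8, 769], 'depth': [14, 41, 35]}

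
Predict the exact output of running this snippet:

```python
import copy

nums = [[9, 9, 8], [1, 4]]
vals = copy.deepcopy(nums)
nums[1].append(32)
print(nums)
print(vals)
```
[[9, 9, 8], [1, 4, 32]]
[[9, 9, 8], [1, 4]]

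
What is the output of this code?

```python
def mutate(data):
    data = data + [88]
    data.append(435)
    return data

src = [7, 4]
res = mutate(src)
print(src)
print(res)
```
[7, 4]
[7, 4, 88, 435]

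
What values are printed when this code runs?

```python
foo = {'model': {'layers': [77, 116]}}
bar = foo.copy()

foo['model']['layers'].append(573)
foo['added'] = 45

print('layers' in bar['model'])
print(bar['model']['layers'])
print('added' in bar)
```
True
[77, 116, 573]
False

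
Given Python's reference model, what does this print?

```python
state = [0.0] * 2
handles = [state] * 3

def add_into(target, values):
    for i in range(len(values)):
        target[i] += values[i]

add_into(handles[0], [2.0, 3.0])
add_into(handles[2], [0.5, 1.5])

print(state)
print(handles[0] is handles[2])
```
[2.5, 4.5]
True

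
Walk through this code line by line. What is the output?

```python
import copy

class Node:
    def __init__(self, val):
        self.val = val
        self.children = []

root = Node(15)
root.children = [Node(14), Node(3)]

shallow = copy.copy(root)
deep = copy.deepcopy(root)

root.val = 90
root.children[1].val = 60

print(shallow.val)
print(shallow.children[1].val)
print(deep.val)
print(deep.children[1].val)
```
15
60
15
3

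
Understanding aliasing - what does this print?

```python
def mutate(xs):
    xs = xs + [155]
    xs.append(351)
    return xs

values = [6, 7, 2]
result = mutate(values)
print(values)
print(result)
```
[6, 7, 2]
[6, 7, 2, 155, 351]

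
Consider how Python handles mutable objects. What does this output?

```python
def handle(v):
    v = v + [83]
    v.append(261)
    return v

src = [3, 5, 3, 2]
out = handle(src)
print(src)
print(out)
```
[3, 5, 3, 2]
[3, 5, 3, 2, 83, 261]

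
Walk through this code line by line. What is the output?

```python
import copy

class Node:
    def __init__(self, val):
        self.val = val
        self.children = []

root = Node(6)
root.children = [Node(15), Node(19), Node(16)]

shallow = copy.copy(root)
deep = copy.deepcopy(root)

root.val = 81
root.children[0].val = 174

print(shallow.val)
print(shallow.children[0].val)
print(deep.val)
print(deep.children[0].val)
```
6
174
6
15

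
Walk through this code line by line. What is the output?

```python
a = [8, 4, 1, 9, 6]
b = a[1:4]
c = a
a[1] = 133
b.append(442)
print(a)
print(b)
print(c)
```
[8, 133, 1, 9, 6]
[4, 1, 9, 442]
[8, 133, 1, 9, 6]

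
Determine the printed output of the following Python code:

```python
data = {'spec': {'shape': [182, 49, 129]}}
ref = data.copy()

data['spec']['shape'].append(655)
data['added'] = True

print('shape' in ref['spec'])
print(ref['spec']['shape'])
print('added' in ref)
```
True
[182, 49, 129, 655]
False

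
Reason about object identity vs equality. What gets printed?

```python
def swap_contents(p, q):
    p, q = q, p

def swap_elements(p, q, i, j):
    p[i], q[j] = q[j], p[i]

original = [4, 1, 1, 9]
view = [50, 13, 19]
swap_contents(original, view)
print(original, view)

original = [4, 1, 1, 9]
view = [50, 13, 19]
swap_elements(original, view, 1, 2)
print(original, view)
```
[4, 1, 1, 9] [50, 13, 19]
[4, 19, 1, 9] [50, 13, 1]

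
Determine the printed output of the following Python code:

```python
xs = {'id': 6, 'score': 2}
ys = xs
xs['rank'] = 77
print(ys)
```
{'id': 6, 'score': 2, 'rank': 77}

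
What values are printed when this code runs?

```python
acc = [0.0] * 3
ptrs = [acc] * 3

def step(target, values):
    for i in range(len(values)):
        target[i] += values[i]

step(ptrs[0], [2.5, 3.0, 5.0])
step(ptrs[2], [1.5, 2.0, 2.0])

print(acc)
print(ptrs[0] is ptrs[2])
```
[4.0, 5.0, 7.0]
True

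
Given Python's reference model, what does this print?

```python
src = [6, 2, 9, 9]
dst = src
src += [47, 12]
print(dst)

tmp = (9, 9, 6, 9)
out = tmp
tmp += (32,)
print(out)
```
[6, 2, 9, 9, 47, 12]
(9, 9, 6, 9)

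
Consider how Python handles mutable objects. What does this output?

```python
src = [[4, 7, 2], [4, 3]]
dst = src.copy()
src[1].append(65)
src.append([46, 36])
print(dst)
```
[[4, 7, 2], [4, 3, 65]]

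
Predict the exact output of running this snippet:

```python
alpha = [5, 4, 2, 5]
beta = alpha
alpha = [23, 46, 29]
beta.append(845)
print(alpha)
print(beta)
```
[23, 46, 29]
[5, 4, 2, 5, 845]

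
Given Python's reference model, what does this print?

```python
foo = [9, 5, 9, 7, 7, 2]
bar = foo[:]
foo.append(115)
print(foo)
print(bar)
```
[9, 5, 9, 7, 7, 2, 115]
[9, 5, 9, 7, 7, 2]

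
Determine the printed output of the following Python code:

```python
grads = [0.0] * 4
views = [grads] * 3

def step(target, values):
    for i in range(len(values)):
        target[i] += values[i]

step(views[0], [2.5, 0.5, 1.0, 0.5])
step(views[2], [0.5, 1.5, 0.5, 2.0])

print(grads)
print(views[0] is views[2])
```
[3.0, 2.0, 1.5, 2.5]
True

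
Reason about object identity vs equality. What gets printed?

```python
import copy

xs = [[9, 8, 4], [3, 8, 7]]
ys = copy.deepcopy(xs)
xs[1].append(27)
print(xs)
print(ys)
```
[[9, 8, 4], [3, 8, 7, 27]]
[[9, 8, 4], [3, 8, 7]]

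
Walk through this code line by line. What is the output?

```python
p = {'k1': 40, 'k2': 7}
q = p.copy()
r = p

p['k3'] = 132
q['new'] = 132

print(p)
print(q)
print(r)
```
{'k1': 40, 'k2': 7, 'k3': 132}
{'k1': 40, 'k2': 7, 'new': 132}
{'k1': 40, 'k2': 7, 'k3': 132}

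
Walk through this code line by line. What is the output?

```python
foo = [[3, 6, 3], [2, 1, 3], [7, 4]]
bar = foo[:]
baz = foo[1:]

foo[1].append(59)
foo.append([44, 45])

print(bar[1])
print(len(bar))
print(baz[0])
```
[2, 1, 3, 59]
3
[2, 1, 3, 59]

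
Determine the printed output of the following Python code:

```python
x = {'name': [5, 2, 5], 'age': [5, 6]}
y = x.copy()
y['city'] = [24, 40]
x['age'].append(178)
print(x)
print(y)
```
{'name': [5, 2, 5], 'age': [5, 6, 178]}
{'name': [5, 2, 5], 'age': [5, 6, 178], 'city': [24, 40]}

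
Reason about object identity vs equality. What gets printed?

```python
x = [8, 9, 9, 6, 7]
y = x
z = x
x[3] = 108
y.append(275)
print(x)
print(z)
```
[8, 9, 9, 108, 7, 275]
[8, 9, 9, 108, 7, 275]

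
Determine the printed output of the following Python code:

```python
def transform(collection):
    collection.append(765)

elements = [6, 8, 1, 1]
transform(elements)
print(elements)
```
[6, 8, 1, 1, 765]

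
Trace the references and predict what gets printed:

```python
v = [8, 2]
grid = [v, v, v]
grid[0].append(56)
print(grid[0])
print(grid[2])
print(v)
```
[8, 2, 56]
[8, 2, 56]
[8, 2, 56]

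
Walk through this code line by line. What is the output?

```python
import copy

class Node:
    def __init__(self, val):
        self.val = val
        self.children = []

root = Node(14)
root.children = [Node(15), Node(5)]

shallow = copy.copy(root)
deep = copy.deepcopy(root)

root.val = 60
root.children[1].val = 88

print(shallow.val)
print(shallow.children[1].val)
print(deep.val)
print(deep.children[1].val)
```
14
88
14
5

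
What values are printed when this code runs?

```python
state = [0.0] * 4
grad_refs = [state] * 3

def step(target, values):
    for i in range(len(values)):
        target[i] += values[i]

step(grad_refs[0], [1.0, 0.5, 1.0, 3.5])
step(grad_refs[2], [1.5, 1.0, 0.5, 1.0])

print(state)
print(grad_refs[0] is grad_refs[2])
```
[2.5, 1.5, 1.5, 4.5]
True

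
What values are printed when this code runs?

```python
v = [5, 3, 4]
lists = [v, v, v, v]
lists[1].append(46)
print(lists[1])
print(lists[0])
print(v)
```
[5, 3, 4, 46]
[5, 3, 4, 46]
[5, 3, 4, 46]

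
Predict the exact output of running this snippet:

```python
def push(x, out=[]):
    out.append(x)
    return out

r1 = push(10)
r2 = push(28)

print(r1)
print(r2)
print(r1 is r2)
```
[10, 28]
[10, 28]
True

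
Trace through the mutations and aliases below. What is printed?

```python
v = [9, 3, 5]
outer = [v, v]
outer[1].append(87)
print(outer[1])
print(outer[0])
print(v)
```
[9, 3, 5, 87]
[9, 3, 5, 87]
[9, 3, 5, 87]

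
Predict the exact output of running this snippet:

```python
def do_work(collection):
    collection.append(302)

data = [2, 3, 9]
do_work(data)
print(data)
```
[2, 3, 9, 302]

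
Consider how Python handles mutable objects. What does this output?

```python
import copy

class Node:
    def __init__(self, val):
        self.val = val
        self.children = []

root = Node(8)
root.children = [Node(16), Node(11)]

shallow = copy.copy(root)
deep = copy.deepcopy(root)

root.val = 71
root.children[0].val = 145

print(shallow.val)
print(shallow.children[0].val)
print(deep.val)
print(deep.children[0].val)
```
8
145
8
16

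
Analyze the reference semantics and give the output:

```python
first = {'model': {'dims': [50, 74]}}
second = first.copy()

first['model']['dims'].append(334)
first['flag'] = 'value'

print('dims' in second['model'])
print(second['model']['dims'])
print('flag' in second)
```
True
[50, 74, 334]
False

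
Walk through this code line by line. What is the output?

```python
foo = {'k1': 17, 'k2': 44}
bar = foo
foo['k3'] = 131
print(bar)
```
{'k1': 17, 'k2': 44, 'k3': 131}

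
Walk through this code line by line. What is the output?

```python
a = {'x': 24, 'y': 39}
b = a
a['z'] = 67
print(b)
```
{'x': 24, 'y': 39, 'z': 67}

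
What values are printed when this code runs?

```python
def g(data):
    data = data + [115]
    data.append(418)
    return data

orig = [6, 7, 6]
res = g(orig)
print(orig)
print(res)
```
[6, 7, 6]
[6, 7, 6, 115, 418]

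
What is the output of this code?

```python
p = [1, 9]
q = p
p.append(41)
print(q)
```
[1, 9, 41]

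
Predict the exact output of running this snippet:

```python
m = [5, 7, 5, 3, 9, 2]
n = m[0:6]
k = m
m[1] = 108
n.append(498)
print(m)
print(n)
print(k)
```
[5, 108, 5, 3, 9, 2]
[5, 7, 5, 3, 9, 2, 498]
[5, 108, 5, 3, 9, 2]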